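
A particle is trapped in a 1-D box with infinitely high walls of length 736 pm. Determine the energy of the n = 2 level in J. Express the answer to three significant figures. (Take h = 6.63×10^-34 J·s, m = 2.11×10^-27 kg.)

For an infinite well E_n = n²h²/(8mL²), so E_1 = h²/(8mL²) = (6.63×10^-34)²/(8·2.11×10^-27·(7.36×10^-10 m)²) = 4.807×10^-23 J.
Then E_2 = 2²·E_1 = 4·4.807×10^-23 J = 1.92×10^-22 J.

E_2 = 1.92×10^-22 J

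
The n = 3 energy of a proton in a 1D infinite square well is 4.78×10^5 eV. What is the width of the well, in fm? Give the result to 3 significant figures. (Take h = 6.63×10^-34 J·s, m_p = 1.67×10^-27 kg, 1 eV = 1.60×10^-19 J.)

From E_n = n²h²/(8m_pL²), L = n·h/√(8m_pE_n).
E_3 = 4.78×10^5 eV = 7.648×10^-14 J, so L = 3·6.63×10^-34/√(8·1.67×10^-27·7.648×10^-14) = 6.22×10^-14 m = 62.2 fm.

L = 62.2 fm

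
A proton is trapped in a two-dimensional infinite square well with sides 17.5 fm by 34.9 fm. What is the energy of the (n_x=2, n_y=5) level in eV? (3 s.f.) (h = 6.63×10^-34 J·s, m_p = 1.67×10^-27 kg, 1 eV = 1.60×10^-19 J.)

E = 6.91×10^6 eV

For a 2D rectangular well E = (h²/8m_p)·Σ n_i²/L_i² = (6.63×10^-34)²/(8·1.67×10^-27) · [2²/(17.5 fm)² + 5²/(34.9 fm)²].
Evaluating gives E = 1.105×10^-12 J = 6.91×10^6 eV.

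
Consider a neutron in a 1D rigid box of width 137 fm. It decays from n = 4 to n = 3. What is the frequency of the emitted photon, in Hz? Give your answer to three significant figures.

E_1 = h²/(8m_nL²) = 1.746×10^-15 J and ΔE = (4² − 3²)E_1 = 1.222×10^-14 J.
f = ΔE/h = 1.222×10^-14/6.626×10^-34 = 1.84×10^19 Hz.

f = 1.84×10^19 Hz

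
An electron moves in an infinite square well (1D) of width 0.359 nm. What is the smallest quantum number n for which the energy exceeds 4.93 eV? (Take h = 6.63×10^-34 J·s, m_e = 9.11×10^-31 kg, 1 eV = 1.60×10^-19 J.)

n = 2

E_1 = h²/(8m_eL²) = 4.680×10^-19 J = 2.925 eV.
Need n² > 4.93/2.925 = 1.685, i.e. n > 1.298.
The smallest integer satisfying this is n = 2.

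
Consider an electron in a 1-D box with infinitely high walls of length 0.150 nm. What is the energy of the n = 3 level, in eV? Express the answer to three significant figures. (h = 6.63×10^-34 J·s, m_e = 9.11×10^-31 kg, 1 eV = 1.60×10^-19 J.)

For an infinite well E_n = n²h²/(8m_eL²), so E_1 = h²/(8m_eL²) = (6.63×10^-34)²/(8·9.11×10^-31·(1.50×10^-10 m)²) = 2.681×10^-18 J.
Then E_3 = 3²·E_1 = 9·2.681×10^-18 J = 2.413×10^-17 J.
Converting, E_3 = 2.413×10^-17 J / (1.60×10^-19 J/eV) = 151 eV.

E_3 = 151 eV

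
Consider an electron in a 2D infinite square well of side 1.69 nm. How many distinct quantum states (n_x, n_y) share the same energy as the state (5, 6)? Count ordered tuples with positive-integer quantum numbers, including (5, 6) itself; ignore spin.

degeneracy = 2

The level has n_x² + n_y² = 61. The ordered positive-integer solutions are (5, 6), (6, 5).
That gives 2 states.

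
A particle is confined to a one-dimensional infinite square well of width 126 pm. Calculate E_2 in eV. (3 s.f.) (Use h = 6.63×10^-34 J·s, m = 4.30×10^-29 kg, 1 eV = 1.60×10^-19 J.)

For an infinite well E_n = n²h²/(8mL²), so E_1 = h²/(8mL²) = (6.63×10^-34)²/(8·4.30×10^-29·(1.26×10^-10 m)²) = 8.049×10^-20 J.
Then E_2 = 2²·E_1 = 4·8.049×10^-20 J = 3.220×10^-19 J.
Converting, E_2 = 3.220×10^-19 J / (1.60×10^-19 J/eV) = 2.01 eV.

E_2 = 2.01 eV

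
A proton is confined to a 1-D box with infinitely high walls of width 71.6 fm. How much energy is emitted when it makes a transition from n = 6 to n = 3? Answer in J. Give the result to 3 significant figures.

E_1 = h²/(8m_pL²) = 6.399×10^-15 J.
|ΔE| = |6² − 3²|·E_1 = 27·6.399×10^-15 J = 1.73×10^-13 J.

|ΔE| = 1.73×10^-13 J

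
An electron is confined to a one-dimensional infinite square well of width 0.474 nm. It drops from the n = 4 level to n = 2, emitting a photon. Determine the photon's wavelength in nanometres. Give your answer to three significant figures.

λ = 61.7 nm

E_1 = h²/(8m_eL²) = 2.682×10^-19 J, so ΔE = (4² − 2²)E_1 = 3.218×10^-18 J.
λ = hc/ΔE = (6.626×10^-34·2.998×10^8)/3.218×10^-18 = 6.17×10^-8 m = 61.7 nm.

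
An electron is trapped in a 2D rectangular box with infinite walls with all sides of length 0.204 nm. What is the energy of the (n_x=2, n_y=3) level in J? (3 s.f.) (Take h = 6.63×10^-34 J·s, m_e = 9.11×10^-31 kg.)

For a 2D rectangular well E = (h²/8m_e)·Σ n_i²/L_i² = (6.63×10^-34)²/(8·9.11×10^-31) · [2²/(0.204 nm)² + 3²/(0.204 nm)²].
Evaluating gives E = 1.88×10^-17 J.

E = 1.88×10^-17 J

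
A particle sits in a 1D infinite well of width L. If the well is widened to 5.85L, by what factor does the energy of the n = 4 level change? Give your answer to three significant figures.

E_n ∝ 1/L², so the energy scales by 1/5.85² = 0.0292.

0.0292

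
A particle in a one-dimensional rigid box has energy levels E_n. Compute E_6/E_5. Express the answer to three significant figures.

E_n ∝ n², so E_6/E_5 = 6²/5² = 36/25 = 1.44.

1.44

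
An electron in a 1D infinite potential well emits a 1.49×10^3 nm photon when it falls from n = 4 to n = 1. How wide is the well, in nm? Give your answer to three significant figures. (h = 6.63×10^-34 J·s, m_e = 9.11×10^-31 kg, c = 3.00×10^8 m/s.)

L = 2.60 nm

The photon carries ΔE = hc/λ = 6.63×10^-34·3.00×10^8/1.49×10^-6 m = 1.335×10^-19 J.
Since ΔE = (4² − 1²)E_1, E_1 = 8.900×10^-21 J, and L = h/√(8m_eE_1) = 2.60×10^-9 m = 2.60 nm.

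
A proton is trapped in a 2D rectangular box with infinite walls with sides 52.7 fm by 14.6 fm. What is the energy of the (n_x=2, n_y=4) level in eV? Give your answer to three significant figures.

E = 1.57×10^7 eV

For a 2D rectangular well E = (h²/8m_p)·Σ n_i²/L_i² = (6.626×10^-34)²/(8·1.673×10^-27) · [2²/(52.7 fm)² + 4²/(14.6 fm)²].
Evaluating gives E = 2.509×10^-12 J = 1.57×10^7 eV.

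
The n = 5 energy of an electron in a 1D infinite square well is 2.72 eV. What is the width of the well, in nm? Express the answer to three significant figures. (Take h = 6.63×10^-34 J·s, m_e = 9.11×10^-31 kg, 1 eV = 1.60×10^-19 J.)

L = 1.86 nm

From E_n = n²h²/(8m_eL²), L = n·h/√(8m_eE_n).
E_5 = 2.72 eV = 4.352×10^-19 J, so L = 5·6.63×10^-34/√(8·9.11×10^-31·4.352×10^-19) = 1.86×10^-9 m = 1.86 nm.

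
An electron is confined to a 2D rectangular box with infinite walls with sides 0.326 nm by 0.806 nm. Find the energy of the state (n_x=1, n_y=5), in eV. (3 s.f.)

E = 18.0 eV

For a 2D rectangular well E = (h²/8m_e)·Σ n_i²/L_i² = (6.626×10^-34)²/(8·9.109×10^-31) · [1²/(0.326 nm)² + 5²/(0.806 nm)²].
Evaluating gives E = 2.885×10^-18 J = 18.0 eV.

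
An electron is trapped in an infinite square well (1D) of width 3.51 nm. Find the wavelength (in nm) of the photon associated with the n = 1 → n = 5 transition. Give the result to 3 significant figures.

E_1 = h²/(8m_eL²) = 4.890×10^-21 J, so ΔE = (5² − 1²)E_1 = 1.174×10^-19 J.
λ = hc/ΔE = (6.626×10^-34·2.998×10^8)/1.174×10^-19 = 1.69×10^-6 m = 1.69×10^3 nm.

λ = 1.69×10^3 nm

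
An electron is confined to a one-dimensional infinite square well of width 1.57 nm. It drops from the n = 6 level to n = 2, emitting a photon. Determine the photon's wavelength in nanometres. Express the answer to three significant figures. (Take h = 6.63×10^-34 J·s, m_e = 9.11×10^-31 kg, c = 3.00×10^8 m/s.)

E_1 = h²/(8m_eL²) = 2.447×10^-20 J, so ΔE = (6² − 2²)E_1 = 7.830×10^-19 J.
λ = hc/ΔE = (6.63×10^-34·3.00×10^8)/7.830×10^-19 = 2.54×10^-7 m = 254 nm.

λ = 254 nm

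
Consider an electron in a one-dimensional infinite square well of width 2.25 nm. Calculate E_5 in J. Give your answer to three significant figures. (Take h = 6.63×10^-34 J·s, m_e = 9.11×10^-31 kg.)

E_5 = 2.98×10^-19 J

For an infinite well E_n = n²h²/(8m_eL²), so E_1 = h²/(8m_eL²) = (6.63×10^-34)²/(8·9.11×10^-31·(2.25×10^-9 m)²) = 1.191×10^-20 J.
Then E_5 = 5²·E_1 = 25·1.191×10^-20 J = 2.98×10^-19 J.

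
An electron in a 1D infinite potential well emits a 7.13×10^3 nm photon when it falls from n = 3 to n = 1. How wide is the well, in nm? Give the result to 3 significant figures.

L = 4.16 nm

The photon carries ΔE = hc/λ = 6.626×10^-34·2.998×10^8/7.13×10^-6 m = 2.786×10^-20 J.
Since ΔE = (3² − 1²)E_1, E_1 = 3.483×10^-21 J, and L = h/√(8m_eE_1) = 4.16×10^-9 m = 4.16 nm.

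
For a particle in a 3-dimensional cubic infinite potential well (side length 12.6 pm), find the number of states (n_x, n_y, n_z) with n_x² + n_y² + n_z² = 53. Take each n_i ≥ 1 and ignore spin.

degeneracy = 6

The level has n_x² + n_y² + n_z² = 53. The ordered positive-integer solutions are (1, 4, 6), (1, 6, 4), (4, 1, 6), (4, 6, 1), (6, 1, 4), (6, 4, 1).
That gives 6 states.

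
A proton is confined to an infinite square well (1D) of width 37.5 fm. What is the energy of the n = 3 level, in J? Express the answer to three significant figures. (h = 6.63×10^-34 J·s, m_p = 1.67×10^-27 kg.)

E_3 = 2.11×10^-13 J

For an infinite well E_n = n²h²/(8m_pL²), so E_1 = h²/(8m_pL²) = (6.63×10^-34)²/(8·1.67×10^-27·(3.75×10^-14 m)²) = 2.340×10^-14 J.
Then E_3 = 3²·E_1 = 9·2.340×10^-14 J = 2.11×10^-13 J.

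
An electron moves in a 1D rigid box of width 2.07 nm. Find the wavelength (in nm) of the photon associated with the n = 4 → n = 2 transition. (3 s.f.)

λ = 1.18×10^3 nm

E_1 = h²/(8m_eL²) = 1.406×10^-20 J, so ΔE = (4² − 2²)E_1 = 1.687×10^-19 J.
λ = hc/ΔE = (6.626×10^-34·2.998×10^8)/1.687×10^-19 = 1.18×10^-6 m = 1.18×10^3 nm.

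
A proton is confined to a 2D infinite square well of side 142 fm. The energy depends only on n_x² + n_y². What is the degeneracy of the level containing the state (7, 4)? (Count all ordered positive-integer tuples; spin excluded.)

The level has n_x² + n_y² = 65. The ordered positive-integer solutions are (1, 8), (4, 7), (7, 4), (8, 1).
That gives 4 states.

degeneracy = 4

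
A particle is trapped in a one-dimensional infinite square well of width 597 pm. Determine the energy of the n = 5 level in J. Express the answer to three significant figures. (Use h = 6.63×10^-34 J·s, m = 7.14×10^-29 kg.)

For an infinite well E_n = n²h²/(8mL²), so E_1 = h²/(8mL²) = (6.63×10^-34)²/(8·7.14×10^-29·(5.97×10^-10 m)²) = 2.159×10^-21 J.
Then E_5 = 5²·E_1 = 25·2.159×10^-21 J = 5.40×10^-20 J.

E_5 = 5.40×10^-20 J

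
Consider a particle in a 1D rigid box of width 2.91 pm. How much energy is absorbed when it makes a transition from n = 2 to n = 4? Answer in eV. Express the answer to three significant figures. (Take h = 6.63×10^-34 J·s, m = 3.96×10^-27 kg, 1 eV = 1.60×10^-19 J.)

|ΔE| = 123 eV

E_1 = h²/(8mL²) = 1.639×10^-18 J.
|ΔE| = |2² − 4²|·E_1 = 12·1.639×10^-18 J = 1.967×10^-17 J = 123 eV.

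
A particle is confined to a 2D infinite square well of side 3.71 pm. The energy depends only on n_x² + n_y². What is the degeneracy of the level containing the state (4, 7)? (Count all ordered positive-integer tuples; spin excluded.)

The level has n_x² + n_y² = 65. The ordered positive-integer solutions are (1, 8), (4, 7), (7, 4), (8, 1).
That gives 4 states.

degeneracy = 4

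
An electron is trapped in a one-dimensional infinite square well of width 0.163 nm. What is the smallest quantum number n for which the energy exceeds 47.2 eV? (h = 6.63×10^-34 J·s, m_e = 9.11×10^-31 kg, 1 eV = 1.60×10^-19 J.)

E_1 = h²/(8m_eL²) = 2.270×10^-18 J = 14.19 eV.
Need n² > 47.2/14.19 = 3.326, i.e. n > 1.824.
The smallest integer satisfying this is n = 2.

n = 2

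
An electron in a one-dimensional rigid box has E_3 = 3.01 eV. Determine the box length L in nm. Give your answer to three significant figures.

From E_n = n²h²/(8m_eL²), L = n·h/√(8m_eE_n).
E_3 = 3.01 eV = 4.822×10^-19 J, so L = 3·6.626×10^-34/√(8·9.109×10^-31·4.822×10^-19) = 1.06×10^-9 m = 1.06 nm.

L = 1.06 nm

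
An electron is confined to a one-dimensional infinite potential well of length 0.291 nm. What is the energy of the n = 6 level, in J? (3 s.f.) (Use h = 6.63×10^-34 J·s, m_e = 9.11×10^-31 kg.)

E_6 = 2.56×10^-17 J

For an infinite well E_n = n²h²/(8m_eL²), so E_1 = h²/(8m_eL²) = (6.63×10^-34)²/(8·9.11×10^-31·(2.91×10^-10 m)²) = 7.123×10^-19 J.
Then E_6 = 6²·E_1 = 36·7.123×10^-19 J = 2.56×10^-17 J.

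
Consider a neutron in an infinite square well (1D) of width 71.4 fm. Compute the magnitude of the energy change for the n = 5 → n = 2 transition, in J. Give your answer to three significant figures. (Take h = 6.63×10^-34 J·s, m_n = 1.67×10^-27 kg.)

|ΔE| = 1.36×10^-13 J

E_1 = h²/(8m_nL²) = 6.454×10^-15 J.
|ΔE| = |5² − 2²|·E_1 = 21·6.454×10^-15 J = 1.36×10^-13 J.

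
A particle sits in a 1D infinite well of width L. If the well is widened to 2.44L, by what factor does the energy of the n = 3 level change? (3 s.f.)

E_n ∝ 1/L², so the energy scales by 1/2.44² = 0.168.

0.168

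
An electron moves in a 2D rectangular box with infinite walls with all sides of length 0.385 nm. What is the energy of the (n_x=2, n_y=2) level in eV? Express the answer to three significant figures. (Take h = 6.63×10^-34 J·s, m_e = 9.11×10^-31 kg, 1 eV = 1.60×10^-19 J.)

For a 2D rectangular well E = (h²/8m_e)·Σ n_i²/L_i² = (6.63×10^-34)²/(8·9.11×10^-31) · [2²/(0.385 nm)² + 2²/(0.385 nm)²].
Evaluating gives E = 3.255×10^-18 J = 20.3 eV.

E = 20.3 eV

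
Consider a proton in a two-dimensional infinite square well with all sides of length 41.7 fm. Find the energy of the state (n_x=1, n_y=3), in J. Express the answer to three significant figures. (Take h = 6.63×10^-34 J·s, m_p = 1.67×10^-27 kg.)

E = 1.89×10^-13 J

For a 2D rectangular well E = (h²/8m_p)·Σ n_i²/L_i² = (6.63×10^-34)²/(8·1.67×10^-27) · [1²/(41.7 fm)² + 3²/(41.7 fm)²].
Evaluating gives E = 1.89×10^-13 J.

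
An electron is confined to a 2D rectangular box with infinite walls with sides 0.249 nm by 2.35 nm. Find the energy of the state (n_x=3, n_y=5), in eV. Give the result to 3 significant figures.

For a 2D rectangular well E = (h²/8m_e)·Σ n_i²/L_i² = (6.626×10^-34)²/(8·9.109×10^-31) · [3²/(0.249 nm)² + 5²/(2.35 nm)²].
Evaluating gives E = 9.018×10^-18 J = 56.3 eV.

E = 56.3 eV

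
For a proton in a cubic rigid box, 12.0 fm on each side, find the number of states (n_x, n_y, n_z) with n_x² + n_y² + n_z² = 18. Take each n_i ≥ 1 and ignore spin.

degeneracy = 3

The level has n_x² + n_y² + n_z² = 18. The ordered positive-integer solutions are (1, 1, 4), (1, 4, 1), (4, 1, 1).
That gives 3 states.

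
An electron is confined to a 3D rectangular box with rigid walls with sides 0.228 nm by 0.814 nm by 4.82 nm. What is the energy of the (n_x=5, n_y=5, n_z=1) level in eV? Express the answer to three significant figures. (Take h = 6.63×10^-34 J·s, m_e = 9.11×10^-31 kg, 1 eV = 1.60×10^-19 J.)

For a 3D rectangular well E = (h²/8m_e)·Σ n_i²/L_i² = (6.63×10^-34)²/(8·9.11×10^-31) · [5²/(0.228 nm)² + 5²/(0.814 nm)² + 1²/(4.82 nm)²].
Evaluating gives E = 3.128×10^-17 J = 196 eV.

E = 196 eV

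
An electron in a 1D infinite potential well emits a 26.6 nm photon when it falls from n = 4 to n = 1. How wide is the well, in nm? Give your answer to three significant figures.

L = 0.348 nm

The photon carries ΔE = hc/λ = 6.626×10^-34·2.998×10^8/2.66×10^-8 m = 7.468×10^-18 J.
Since ΔE = (4² − 1²)E_1, E_1 = 4.979×10^-19 J, and L = h/√(8m_eE_1) = 3.48×10^-10 m = 0.348 nm.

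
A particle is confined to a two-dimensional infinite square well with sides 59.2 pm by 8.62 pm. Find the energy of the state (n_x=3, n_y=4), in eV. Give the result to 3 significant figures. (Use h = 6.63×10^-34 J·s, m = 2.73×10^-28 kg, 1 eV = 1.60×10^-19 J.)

E = 274 eV

For a 2D rectangular well E = (h²/8m)·Σ n_i²/L_i² = (6.63×10^-34)²/(8·2.73×10^-28) · [3²/(59.2 pm)² + 4²/(8.62 pm)²].
Evaluating gives E = 4.386×10^-17 J = 274 eV.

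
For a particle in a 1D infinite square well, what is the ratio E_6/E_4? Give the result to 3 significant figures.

2.25

E_n ∝ n², so E_6/E_4 = 6²/4² = 36/16 = 2.25.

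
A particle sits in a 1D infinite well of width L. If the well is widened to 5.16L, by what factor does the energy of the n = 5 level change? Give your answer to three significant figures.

0.0376

E_n ∝ 1/L², so the energy scales by 1/5.16² = 0.0376.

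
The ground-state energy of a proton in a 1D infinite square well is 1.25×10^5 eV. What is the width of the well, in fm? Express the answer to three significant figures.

From E_n = n²h²/(8m_pL²), L = n·h/√(8m_pE_n).
E_1 = 1.25×10^5 eV = 2.002×10^-14 J, so L = 1·6.626×10^-34/√(8·1.673×10^-27·2.002×10^-14) = 4.05×10^-14 m = 40.5 fm.

L = 40.5 fm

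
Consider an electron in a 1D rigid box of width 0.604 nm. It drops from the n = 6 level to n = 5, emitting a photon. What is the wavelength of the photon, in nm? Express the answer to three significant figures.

E_1 = h²/(8m_eL²) = 1.651×10^-19 J, so ΔE = (6² − 5²)E_1 = 1.816×10^-18 J.
λ = hc/ΔE = (6.626×10^-34·2.998×10^8)/1.816×10^-18 = 1.09×10^-7 m = 109 nm.

λ = 109 nm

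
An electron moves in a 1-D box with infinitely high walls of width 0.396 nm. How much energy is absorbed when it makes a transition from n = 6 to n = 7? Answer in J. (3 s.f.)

E_1 = h²/(8m_eL²) = 3.842×10^-19 J.
|ΔE| = |6² − 7²|·E_1 = 13·3.842×10^-19 J = 4.99×10^-18 J.

|ΔE| = 4.99×10^-18 J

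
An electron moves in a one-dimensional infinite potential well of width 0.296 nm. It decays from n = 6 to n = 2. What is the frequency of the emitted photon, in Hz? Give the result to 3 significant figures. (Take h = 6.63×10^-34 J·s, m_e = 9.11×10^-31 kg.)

f = 3.32×10^16 Hz

E_1 = h²/(8m_eL²) = 6.884×10^-19 J and ΔE = (6² − 2²)E_1 = 2.203×10^-17 J.
f = ΔE/h = 2.203×10^-17/6.63×10^-34 = 3.32×10^16 Hz.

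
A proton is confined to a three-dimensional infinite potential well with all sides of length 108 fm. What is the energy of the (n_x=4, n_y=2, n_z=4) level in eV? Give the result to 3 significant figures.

For a 3D rectangular well E = (h²/8m_p)·Σ n_i²/L_i² = (6.626×10^-34)²/(8·1.673×10^-27) · [4²/(108 fm)² + 2²/(108 fm)² + 4²/(108 fm)²].
Evaluating gives E = 1.012×10^-13 J = 6.32×10^5 eV.

E = 6.32×10^5 eV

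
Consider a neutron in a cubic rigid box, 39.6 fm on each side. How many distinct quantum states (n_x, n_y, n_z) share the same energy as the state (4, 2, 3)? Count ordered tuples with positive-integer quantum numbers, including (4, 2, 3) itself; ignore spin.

The level has n_x² + n_y² + n_z² = 29. The ordered positive-integer solutions are (2, 3, 4), (2, 4, 3), (3, 2, 4), (3, 4, 2), (4, 2, 3), (4, 3, 2).
That gives 6 states.

degeneracy = 6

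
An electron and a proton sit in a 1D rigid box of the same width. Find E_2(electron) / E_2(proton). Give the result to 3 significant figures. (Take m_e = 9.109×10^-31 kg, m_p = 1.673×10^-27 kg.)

1.84×10^3

E_n ∝ 1/m at fixed n and L, so the ratio is m_p/m_e = 1.673×10^-27/9.109×10^-31 = 1.84×10^3.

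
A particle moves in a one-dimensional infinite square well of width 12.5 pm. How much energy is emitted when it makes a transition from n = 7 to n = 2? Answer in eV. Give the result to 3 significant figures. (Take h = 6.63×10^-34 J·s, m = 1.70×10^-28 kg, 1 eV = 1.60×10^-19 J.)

|ΔE| = 582 eV

E_1 = h²/(8mL²) = 2.069×10^-18 J.
|ΔE| = |7² − 2²|·E_1 = 45·2.069×10^-18 J = 9.310×10^-17 J = 582 eV.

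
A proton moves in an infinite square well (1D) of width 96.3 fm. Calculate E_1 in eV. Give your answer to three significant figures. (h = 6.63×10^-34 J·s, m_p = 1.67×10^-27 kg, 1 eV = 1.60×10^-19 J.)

E_1 = 2.22×10^4 eV

For an infinite well E_n = n²h²/(8m_pL²), so E_1 = h²/(8m_pL²) = (6.63×10^-34)²/(8·1.67×10^-27·(9.63×10^-14 m)²) = 3.548×10^-15 J.
Converting, E_1 = 3.548×10^-15 J / (1.60×10^-19 J/eV) = 2.22×10^4 eV.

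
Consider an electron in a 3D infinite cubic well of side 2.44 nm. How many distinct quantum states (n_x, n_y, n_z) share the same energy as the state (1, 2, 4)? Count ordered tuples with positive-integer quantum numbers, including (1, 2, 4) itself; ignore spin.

The level has n_x² + n_y² + n_z² = 21. The ordered positive-integer solutions are (1, 2, 4), (1, 4, 2), (2, 1, 4), (2, 4, 1), (4, 1, 2), (4, 2, 1).
That gives 6 states.

degeneracy = 6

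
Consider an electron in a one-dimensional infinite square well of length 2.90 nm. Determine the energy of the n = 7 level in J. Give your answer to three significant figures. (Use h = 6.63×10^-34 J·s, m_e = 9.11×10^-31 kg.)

For an infinite well E_n = n²h²/(8m_eL²), so E_1 = h²/(8m_eL²) = (6.63×10^-34)²/(8·9.11×10^-31·(2.90×10^-9 m)²) = 7.172×10^-21 J.
Then E_7 = 7²·E_1 = 49·7.172×10^-21 J = 3.51×10^-19 J.

E_7 = 3.51×10^-19 J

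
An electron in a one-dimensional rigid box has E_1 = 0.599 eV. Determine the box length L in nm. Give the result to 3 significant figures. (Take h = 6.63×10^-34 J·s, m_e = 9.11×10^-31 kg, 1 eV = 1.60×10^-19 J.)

From E_n = n²h²/(8m_eL²), L = n·h/√(8m_eE_n).
E_1 = 0.599 eV = 9.584×10^-20 J, so L = 1·6.63×10^-34/√(8·9.11×10^-31·9.584×10^-20) = 7.93×10^-10 m = 0.793 nm.

L = 0.793 nm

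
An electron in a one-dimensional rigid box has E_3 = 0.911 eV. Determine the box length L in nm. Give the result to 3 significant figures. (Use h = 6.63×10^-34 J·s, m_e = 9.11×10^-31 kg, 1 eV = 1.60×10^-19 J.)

L = 1.93 nm

From E_n = n²h²/(8m_eL²), L = n·h/√(8m_eE_n).
E_3 = 0.911 eV = 1.458×10^-19 J, so L = 3·6.63×10^-34/√(8·9.11×10^-31·1.458×10^-19) = 1.93×10^-9 m = 1.93 nm.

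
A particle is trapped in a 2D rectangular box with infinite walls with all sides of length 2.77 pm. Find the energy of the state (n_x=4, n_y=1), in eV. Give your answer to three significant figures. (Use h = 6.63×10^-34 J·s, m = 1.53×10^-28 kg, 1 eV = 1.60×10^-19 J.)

For a 2D rectangular well E = (h²/8m)·Σ n_i²/L_i² = (6.63×10^-34)²/(8·1.53×10^-28) · [4²/(2.77 pm)² + 1²/(2.77 pm)²].
Evaluating gives E = 7.957×10^-16 J = 4.97×10^3 eV.

E = 4.97×10^3 eV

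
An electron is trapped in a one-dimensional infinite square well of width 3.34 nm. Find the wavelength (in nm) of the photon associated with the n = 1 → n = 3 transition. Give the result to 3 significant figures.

λ = 4.60×10^3 nm

E_1 = h²/(8m_eL²) = 5.401×10^-21 J, so ΔE = (3² − 1²)E_1 = 4.321×10^-20 J.
λ = hc/ΔE = (6.626×10^-34·2.998×10^8)/4.321×10^-20 = 4.60×10^-6 m = 4.60×10^3 nm.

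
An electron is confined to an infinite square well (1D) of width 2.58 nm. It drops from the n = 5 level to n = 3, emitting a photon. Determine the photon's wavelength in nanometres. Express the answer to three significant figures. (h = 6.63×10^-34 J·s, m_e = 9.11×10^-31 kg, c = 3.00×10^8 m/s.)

E_1 = h²/(8m_eL²) = 9.061×10^-21 J, so ΔE = (5² − 3²)E_1 = 1.450×10^-19 J.
λ = hc/ΔE = (6.63×10^-34·3.00×10^8)/1.450×10^-19 = 1.37×10^-6 m = 1.37×10^3 nm.

λ = 1.37×10^3 nm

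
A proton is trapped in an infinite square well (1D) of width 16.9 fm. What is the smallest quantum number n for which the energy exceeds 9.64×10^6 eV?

E_1 = h²/(8m_pL²) = 1.149×10^-13 J = 7.172×10^5 eV.
Need n² > 9.64×10^6/7.172×10^5 = 13.44, i.e. n > 3.666.
The smallest integer satisfying this is n = 4.

n = 4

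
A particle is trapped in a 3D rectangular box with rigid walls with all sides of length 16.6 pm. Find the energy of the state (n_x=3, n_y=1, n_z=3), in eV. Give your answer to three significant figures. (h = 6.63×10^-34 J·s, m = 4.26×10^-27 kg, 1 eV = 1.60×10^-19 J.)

For a 3D rectangular well E = (h²/8m)·Σ n_i²/L_i² = (6.63×10^-34)²/(8·4.26×10^-27) · [3²/(16.6 pm)² + 1²/(16.6 pm)² + 3²/(16.6 pm)²].
Evaluating gives E = 8.893×10^-19 J = 5.56 eV.

E = 5.56 eV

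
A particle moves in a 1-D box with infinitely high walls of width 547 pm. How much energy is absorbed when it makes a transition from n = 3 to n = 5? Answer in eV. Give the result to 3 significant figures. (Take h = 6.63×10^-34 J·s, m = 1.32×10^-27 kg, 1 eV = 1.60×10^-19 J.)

E_1 = h²/(8mL²) = 1.391×10^-22 J.
|ΔE| = |3² − 5²|·E_1 = 16·1.391×10^-22 J = 2.226×10^-21 J = 0.0139 eV.

|ΔE| = 0.0139 eV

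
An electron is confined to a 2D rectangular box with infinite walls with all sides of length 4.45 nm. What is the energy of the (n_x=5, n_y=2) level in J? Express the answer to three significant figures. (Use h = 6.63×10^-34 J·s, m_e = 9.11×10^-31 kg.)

For a 2D rectangular well E = (h²/8m_e)·Σ n_i²/L_i² = (6.63×10^-34)²/(8·9.11×10^-31) · [5²/(4.45 nm)² + 2²/(4.45 nm)²].
Evaluating gives E = 8.83×10^-20 J.

E = 8.83×10^-20 J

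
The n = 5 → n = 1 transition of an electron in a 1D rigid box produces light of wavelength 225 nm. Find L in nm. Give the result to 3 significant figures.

L = 1.28 nm

The photon carries ΔE = hc/λ = 6.626×10^-34·2.998×10^8/2.25×10^-7 m = 8.829×10^-19 J.
Since ΔE = (5² − 1²)E_1, E_1 = 3.679×10^-20 J, and L = h/√(8m_eE_1) = 1.28×10^-9 m = 1.28 nm.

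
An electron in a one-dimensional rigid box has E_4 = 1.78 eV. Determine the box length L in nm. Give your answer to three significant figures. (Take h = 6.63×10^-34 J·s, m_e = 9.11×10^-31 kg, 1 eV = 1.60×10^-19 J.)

From E_n = n²h²/(8m_eL²), L = n·h/√(8m_eE_n).
E_4 = 1.78 eV = 2.848×10^-19 J, so L = 4·6.63×10^-34/√(8·9.11×10^-31·2.848×10^-19) = 1.84×10^-9 m = 1.84 nm.

L = 1.84 nm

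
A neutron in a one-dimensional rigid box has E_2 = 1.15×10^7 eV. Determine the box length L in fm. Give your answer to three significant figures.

From E_n = n²h²/(8m_nL²), L = n·h/√(8m_nE_n).
E_2 = 1.15×10^7 eV = 1.842×10^-12 J, so L = 2·6.626×10^-34/√(8·1.675×10^-27·1.842×10^-12) = 8.43×10^-15 m = 8.43 fm.

L = 8.43 fm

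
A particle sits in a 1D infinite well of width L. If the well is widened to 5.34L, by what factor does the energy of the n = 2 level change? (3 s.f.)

0.0351

E_n ∝ 1/L², so the energy scales by 1/5.34² = 0.0351.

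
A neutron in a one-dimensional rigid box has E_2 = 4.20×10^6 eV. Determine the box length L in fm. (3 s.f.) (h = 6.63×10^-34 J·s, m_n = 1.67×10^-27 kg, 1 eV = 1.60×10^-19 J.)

From E_n = n²h²/(8m_nL²), L = n·h/√(8m_nE_n).
E_2 = 4.20×10^6 eV = 6.720×10^-13 J, so L = 2·6.63×10^-34/√(8·1.67×10^-27·6.720×10^-13) = 1.40×10^-14 m = 14.0 fm.

L = 14.0 fm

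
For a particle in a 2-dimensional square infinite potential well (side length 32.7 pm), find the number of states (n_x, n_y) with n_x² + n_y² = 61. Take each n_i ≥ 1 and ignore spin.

degeneracy = 2

The level has n_x² + n_y² = 61. The ordered positive-integer solutions are (5, 6), (6, 5).
That gives 2 states.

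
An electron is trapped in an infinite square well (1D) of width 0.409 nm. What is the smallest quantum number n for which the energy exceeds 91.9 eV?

E_1 = h²/(8m_eL²) = 3.602×10^-19 J = 2.248 eV.
Need n² > 91.9/2.248 = 40.88, i.e. n > 6.394.
The smallest integer satisfying this is n = 7.

n = 7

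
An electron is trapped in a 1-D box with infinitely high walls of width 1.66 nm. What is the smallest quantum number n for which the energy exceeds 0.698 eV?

E_1 = h²/(8m_eL²) = 2.186×10^-20 J = 0.1365 eV.
Need n² > 0.698/0.1365 = 5.114, i.e. n > 2.261.
The smallest integer satisfying this is n = 3.

n = 3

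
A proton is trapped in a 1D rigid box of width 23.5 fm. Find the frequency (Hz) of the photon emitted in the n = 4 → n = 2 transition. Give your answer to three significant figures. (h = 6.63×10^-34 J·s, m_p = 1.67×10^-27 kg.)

f = 1.08×10^21 Hz

E_1 = h²/(8m_pL²) = 5.958×10^-14 J and ΔE = (4² − 2²)E_1 = 7.150×10^-13 J.
f = ΔE/h = 7.150×10^-13/6.63×10^-34 = 1.08×10^21 Hz.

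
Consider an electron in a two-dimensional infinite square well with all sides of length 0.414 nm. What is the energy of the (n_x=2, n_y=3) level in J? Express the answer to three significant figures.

For a 2D rectangular well E = (h²/8m_e)·Σ n_i²/L_i² = (6.626×10^-34)²/(8·9.109×10^-31) · [2²/(0.414 nm)² + 3²/(0.414 nm)²].
Evaluating gives E = 4.57×10^-18 J.

E = 4.57×10^-18 J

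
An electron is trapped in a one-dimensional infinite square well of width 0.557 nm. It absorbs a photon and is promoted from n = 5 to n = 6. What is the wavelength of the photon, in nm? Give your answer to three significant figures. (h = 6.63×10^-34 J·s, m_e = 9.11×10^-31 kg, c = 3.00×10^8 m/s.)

λ = 93.0 nm

E_1 = h²/(8m_eL²) = 1.944×10^-19 J, so ΔE = (6² − 5²)E_1 = 2.138×10^-18 J.
λ = hc/ΔE = (6.63×10^-34·3.00×10^8)/2.138×10^-18 = 9.30×10^-8 m = 93.0 nm.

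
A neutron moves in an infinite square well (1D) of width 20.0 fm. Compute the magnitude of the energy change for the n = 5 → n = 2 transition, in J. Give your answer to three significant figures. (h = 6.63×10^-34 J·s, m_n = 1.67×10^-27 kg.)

|ΔE| = 1.73×10^-12 J

E_1 = h²/(8m_nL²) = 8.225×10^-14 J.
|ΔE| = |5² − 2²|·E_1 = 21·8.225×10^-14 J = 1.73×10^-12 J.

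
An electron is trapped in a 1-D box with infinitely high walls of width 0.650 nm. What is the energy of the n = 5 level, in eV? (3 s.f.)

For an infinite well E_n = n²h²/(8m_eL²), so E_1 = h²/(8m_eL²) = (6.626×10^-34)²/(8·9.109×10^-31·(6.50×10^-10 m)²) = 1.426×10^-19 J.
Then E_5 = 5²·E_1 = 25·1.426×10^-19 J = 3.565×10^-18 J.
Converting, E_5 = 3.565×10^-18 J / (1.602×10^-19 J/eV) = 22.3 eV.

E_5 = 22.3 eV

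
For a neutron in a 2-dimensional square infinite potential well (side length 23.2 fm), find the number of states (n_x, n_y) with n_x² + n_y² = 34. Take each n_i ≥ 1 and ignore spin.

degeneracy = 2

The level has n_x² + n_y² = 34. The ordered positive-integer solutions are (3, 5), (5, 3).
That gives 2 states.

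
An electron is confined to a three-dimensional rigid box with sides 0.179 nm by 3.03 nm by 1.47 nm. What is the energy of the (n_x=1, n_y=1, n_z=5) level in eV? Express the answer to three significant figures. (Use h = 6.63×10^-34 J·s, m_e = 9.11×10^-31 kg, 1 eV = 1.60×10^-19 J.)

For a 3D rectangular well E = (h²/8m_e)·Σ n_i²/L_i² = (6.63×10^-34)²/(8·9.11×10^-31) · [1²/(0.179 nm)² + 1²/(3.03 nm)² + 5²/(1.47 nm)²].
Evaluating gives E = 2.587×10^-18 J = 16.2 eV.

E = 16.2 eV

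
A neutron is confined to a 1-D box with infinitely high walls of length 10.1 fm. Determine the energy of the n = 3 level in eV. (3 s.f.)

For an infinite well E_n = n²h²/(8m_nL²), so E_1 = h²/(8m_nL²) = (6.626×10^-34)²/(8·1.675×10^-27·(1.01×10^-14 m)²) = 3.212×10^-13 J.
Then E_3 = 3²·E_1 = 9·3.212×10^-13 J = 2.891×10^-12 J.
Converting, E_3 = 2.891×10^-12 J / (1.602×10^-19 J/eV) = 1.80×10^7 eV.

E_3 = 1.80×10^7 eV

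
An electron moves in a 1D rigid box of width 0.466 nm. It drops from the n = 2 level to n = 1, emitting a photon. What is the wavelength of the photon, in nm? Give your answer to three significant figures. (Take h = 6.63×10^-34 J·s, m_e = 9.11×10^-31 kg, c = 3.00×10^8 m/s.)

λ = 239 nm

E_1 = h²/(8m_eL²) = 2.777×10^-19 J, so ΔE = (2² − 1²)E_1 = 8.331×10^-19 J.
λ = hc/ΔE = (6.63×10^-34·3.00×10^8)/8.331×10^-19 = 2.39×10^-7 m = 239 nm.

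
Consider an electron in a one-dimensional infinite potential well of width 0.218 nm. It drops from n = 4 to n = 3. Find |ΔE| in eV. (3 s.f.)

|ΔE| = 55.4 eV

E_1 = h²/(8m_eL²) = 1.268×10^-18 J.
|ΔE| = |4² − 3²|·E_1 = 7·1.268×10^-18 J = 8.876×10^-18 J = 55.4 eV.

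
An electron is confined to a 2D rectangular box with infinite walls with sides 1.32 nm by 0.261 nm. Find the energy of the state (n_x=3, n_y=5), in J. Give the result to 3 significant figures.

E = 2.24×10^-17 J

For a 2D rectangular well E = (h²/8m_e)·Σ n_i²/L_i² = (6.626×10^-34)²/(8·9.109×10^-31) · [3²/(1.32 nm)² + 5²/(0.261 nm)²].
Evaluating gives E = 2.24×10^-17 J.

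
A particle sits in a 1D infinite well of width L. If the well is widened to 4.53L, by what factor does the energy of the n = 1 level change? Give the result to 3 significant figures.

0.0487

E_n ∝ 1/L², so the energy scales by 1/4.53² = 0.0487.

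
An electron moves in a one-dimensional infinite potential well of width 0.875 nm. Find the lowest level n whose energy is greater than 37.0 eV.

n = 9

E_1 = h²/(8m_eL²) = 7.869×10^-20 J = 0.4912 eV.
Need n² > 37.0/0.4912 = 75.33, i.e. n > 8.679.
The smallest integer satisfying this is n = 9.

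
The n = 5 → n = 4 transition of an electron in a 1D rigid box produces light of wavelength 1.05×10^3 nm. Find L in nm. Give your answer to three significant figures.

The photon carries ΔE = hc/λ = 6.626×10^-34·2.998×10^8/1.05×10^-6 m = 1.892×10^-19 J.
Since ΔE = (5² − 4²)E_1, E_1 = 2.102×10^-20 J, and L = h/√(8m_eE_1) = 1.69×10^-9 m = 1.69 nm.

L = 1.69 nm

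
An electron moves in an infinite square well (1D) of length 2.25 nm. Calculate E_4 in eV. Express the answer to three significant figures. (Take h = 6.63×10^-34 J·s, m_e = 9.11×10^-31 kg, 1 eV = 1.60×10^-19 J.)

E_4 = 1.19 eV

For an infinite well E_n = n²h²/(8m_eL²), so E_1 = h²/(8m_eL²) = (6.63×10^-34)²/(8·9.11×10^-31·(2.25×10^-9 m)²) = 1.191×10^-20 J.
Then E_4 = 4²·E_1 = 16·1.191×10^-20 J = 1.906×10^-19 J.
Converting, E_4 = 1.906×10^-19 J / (1.60×10^-19 J/eV) = 1.19 eV.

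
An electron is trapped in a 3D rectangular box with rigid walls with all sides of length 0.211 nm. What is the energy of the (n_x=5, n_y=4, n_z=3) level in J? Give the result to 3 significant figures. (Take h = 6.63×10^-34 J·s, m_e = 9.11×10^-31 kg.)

For a 3D rectangular well E = (h²/8m_e)·Σ n_i²/L_i² = (6.63×10^-34)²/(8·9.11×10^-31) · [5²/(0.211 nm)² + 4²/(0.211 nm)² + 3²/(0.211 nm)²].
Evaluating gives E = 6.77×10^-17 J.

E = 6.77×10^-17 J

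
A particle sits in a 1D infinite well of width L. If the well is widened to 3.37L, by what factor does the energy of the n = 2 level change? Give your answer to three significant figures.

0.0881

E_n ∝ 1/L², so the energy scales by 1/3.37² = 0.0881.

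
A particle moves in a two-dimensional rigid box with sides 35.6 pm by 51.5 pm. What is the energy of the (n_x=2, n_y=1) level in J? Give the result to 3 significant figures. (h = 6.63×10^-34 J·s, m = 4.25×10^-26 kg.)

For a 2D rectangular well E = (h²/8m)·Σ n_i²/L_i² = (6.63×10^-34)²/(8·4.25×10^-26) · [2²/(35.6 pm)² + 1²/(51.5 pm)²].
Evaluating gives E = 4.57×10^-21 J.

E = 4.57×10^-21 J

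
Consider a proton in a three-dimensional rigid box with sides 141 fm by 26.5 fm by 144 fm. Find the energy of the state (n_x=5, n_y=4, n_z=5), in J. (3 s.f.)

For a 3D rectangular well E = (h²/8m_p)·Σ n_i²/L_i² = (6.626×10^-34)²/(8·1.673×10^-27) · [5²/(141 fm)² + 4²/(26.5 fm)² + 5²/(144 fm)²].
Evaluating gives E = 8.28×10^-13 J.

E = 8.28×10^-13 J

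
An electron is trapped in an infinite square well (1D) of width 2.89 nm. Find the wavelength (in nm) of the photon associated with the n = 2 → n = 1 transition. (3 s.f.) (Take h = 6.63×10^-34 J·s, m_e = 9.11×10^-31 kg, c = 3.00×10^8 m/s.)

λ = 9.18×10^3 nm

E_1 = h²/(8m_eL²) = 7.221×10^-21 J, so ΔE = (2² − 1²)E_1 = 2.166×10^-20 J.
λ = hc/ΔE = (6.63×10^-34·3.00×10^8)/2.166×10^-20 = 9.18×10^-6 m = 9.18×10^3 nm.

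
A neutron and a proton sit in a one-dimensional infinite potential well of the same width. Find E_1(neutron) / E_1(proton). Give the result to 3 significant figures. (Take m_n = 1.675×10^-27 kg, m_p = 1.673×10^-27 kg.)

0.999

E_n ∝ 1/m at fixed n and L, so the ratio is m_p/m_n = 1.673×10^-27/1.675×10^-27 = 0.999.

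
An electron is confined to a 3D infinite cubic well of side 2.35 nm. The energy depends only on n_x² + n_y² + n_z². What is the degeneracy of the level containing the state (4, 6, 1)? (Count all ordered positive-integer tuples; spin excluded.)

degeneracy = 6

The level has n_x² + n_y² + n_z² = 53. The ordered positive-integer solutions are (1, 4, 6), (1, 6, 4), (4, 1, 6), (4, 6, 1), (6, 1, 4), (6, 4, 1).
That gives 6 states.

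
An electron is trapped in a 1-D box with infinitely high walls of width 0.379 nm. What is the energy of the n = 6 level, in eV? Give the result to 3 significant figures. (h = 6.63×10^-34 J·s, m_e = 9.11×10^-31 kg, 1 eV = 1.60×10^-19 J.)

For an infinite well E_n = n²h²/(8m_eL²), so E_1 = h²/(8m_eL²) = (6.63×10^-34)²/(8·9.11×10^-31·(3.79×10^-10 m)²) = 4.199×10^-19 J.
Then E_6 = 6²·E_1 = 36·4.199×10^-19 J = 1.512×10^-17 J.
Converting, E_6 = 1.512×10^-17 J / (1.60×10^-19 J/eV) = 94.5 eV.

E_6 = 94.5 eV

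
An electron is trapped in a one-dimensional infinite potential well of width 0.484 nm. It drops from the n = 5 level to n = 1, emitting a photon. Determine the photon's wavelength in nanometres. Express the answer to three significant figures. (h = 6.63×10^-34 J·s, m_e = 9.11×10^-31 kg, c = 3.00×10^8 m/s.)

E_1 = h²/(8m_eL²) = 2.575×10^-19 J, so ΔE = (5² − 1²)E_1 = 6.180×10^-18 J.
λ = hc/ΔE = (6.63×10^-34·3.00×10^8)/6.180×10^-18 = 3.22×10^-8 m = 32.2 nm.

λ = 32.2 nm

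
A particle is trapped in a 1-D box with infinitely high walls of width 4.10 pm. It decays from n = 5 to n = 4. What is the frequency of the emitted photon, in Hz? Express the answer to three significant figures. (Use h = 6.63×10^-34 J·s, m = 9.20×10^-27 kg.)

E_1 = h²/(8mL²) = 3.553×10^-19 J and ΔE = (5² − 4²)E_1 = 3.198×10^-18 J.
f = ΔE/h = 3.198×10^-18/6.63×10^-34 = 4.82×10^15 Hz.

f = 4.82×10^15 Hz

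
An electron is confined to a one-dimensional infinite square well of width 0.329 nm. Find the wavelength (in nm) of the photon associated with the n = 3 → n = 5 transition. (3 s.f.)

λ = 22.3 nm

E_1 = h²/(8m_eL²) = 5.566×10^-19 J, so ΔE = (5² − 3²)E_1 = 8.906×10^-18 J.
λ = hc/ΔE = (6.626×10^-34·2.998×10^8)/8.906×10^-18 = 2.23×10^-8 m = 22.3 nm.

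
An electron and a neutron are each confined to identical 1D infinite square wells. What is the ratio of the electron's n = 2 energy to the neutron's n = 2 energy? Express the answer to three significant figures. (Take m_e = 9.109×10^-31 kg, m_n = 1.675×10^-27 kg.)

E_n ∝ 1/m at fixed n and L, so the ratio is m_n/m_e = 1.675×10^-27/9.109×10^-31 = 1.84×10^3.

1.84×10^3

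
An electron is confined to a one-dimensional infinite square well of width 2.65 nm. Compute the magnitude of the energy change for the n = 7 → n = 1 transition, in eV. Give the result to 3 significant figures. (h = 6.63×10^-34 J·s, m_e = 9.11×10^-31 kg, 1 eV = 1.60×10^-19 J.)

E_1 = h²/(8m_eL²) = 8.589×10^-21 J.
|ΔE| = |7² − 1²|·E_1 = 48·8.589×10^-21 J = 4.123×10^-19 J = 2.58 eV.

|ΔE| = 2.58 eV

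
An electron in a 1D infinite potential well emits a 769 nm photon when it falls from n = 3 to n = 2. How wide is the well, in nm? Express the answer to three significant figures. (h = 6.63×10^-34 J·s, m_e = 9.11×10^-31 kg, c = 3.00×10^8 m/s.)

The photon carries ΔE = hc/λ = 6.63×10^-34·3.00×10^8/7.69×10^-7 m = 2.586×10^-19 J.
Since ΔE = (3² − 2²)E_1, E_1 = 5.172×10^-20 J, and L = h/√(8m_eE_1) = 1.08×10^-9 m = 1.08 nm.

L = 1.08 nm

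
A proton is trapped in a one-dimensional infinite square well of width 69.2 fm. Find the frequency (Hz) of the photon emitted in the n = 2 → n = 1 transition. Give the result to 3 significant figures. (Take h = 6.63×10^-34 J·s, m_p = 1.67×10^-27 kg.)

f = 3.11×10^19 Hz

E_1 = h²/(8m_pL²) = 6.871×10^-15 J and ΔE = (2² − 1²)E_1 = 2.061×10^-14 J.
f = ΔE/h = 2.061×10^-14/6.63×10^-34 = 3.11×10^19 Hz.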